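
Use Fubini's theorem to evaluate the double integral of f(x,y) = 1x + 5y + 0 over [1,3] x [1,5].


By Fubini, integrate in x first, then y.
Step 1: Fix y, integrate over x in [1,3]:
  integral(1x + 5y + 0, x=1..3)
  = 1*(3^2 - 1^2)/2 + (5y + 0)*(3 - 1)
  = 4 + (5y + 0)*2
  = 4 + 10y + 0
  = 4 + 10y
Step 2: Integrate over y in [1,5]:
  integral(4 + 10y, y=1..5)
  = 4*4 + 10*(5^2 - 1^2)/2
  = 16 + 120
  = 136


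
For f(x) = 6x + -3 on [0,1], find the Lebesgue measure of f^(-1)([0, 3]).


f^(-1)([0, 3]) = {x : 0 <= 6x + -3 <= 3}
Solving: (0 - -3)/6 <= x <= (3 - -3)/6
= [0.5, 1]
Intersecting with [0,1]: [0.5, 1]
Measure = 1 - 0.5 = 0.5


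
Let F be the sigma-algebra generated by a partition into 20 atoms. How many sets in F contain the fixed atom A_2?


Each element of F is a union of some subset S of the 20 atoms.
The element contains A_2 iff A_2 is in S.
So we count subsets S of {A_1,...,A_20} with A_2 in S: choose freely among the other 19 atoms.
Count = 2^(20-1) = 2^19 = 524288.


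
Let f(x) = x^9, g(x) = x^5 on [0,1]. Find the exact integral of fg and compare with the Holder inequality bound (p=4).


Step 1: Exact integral of f*g = integral(x^14, 0, 1) = 1/15
     = 0.066667
Step 2: Holder bound with p=4, q=1.333333:
  ||f||_p = (integral x^36 dx)^(1/4) = (1/37)^(1/4) = 0.405461
  ||g||_q = (integral x^6.666667 dx)^(1/1.333333) = (1/7.666667)^(1/1.333333) = 0.217043
Step 3: Holder bound = ||f||_p * ||g||_q = 0.405461 * 0.217043 = 0.088002
Verification: 0.066667 <= 0.088002 (Holder holds)


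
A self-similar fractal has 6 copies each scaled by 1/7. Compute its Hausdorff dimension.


For a self-similar set with N copies scaled by 1/r:
dim_H = log(N)/log(r) = log(6)/log(7)
= 1.791759/1.94591
= 0.920782


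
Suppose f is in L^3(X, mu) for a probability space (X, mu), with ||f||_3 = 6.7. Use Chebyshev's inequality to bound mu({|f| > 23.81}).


Chebyshev/Markov inequality: mu(|f| > eps) <= (||f||_p / eps)^p
Step 1: ||f||_3 / eps = 6.7 / 23.81 = 0.281394
Step 2: Raise to power p = 3:
  (0.281394)^3 = 0.022282
Step 3: Therefore mu(|f| > 23.81) <= 0.022282


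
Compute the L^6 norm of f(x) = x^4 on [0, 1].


Step 1: ||f||_6 = (integral_0^1 |x^4|^6 dx)^(1/6)
     = (integral_0^1 x^24 dx)^(1/6)
Step 2: integral_0^1 x^24 dx = [x^25/(25)] from 0 to 1 = 1^25/25
     = 1/25 = 0.04
Step 3: ||f||_6 = (0.04)^(1/6) = 0.584804


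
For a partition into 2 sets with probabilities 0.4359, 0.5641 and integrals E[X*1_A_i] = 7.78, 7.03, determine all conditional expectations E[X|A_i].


For each cell A_i: E[X|A_i] = E[X*1_A_i] / P(A_i)
Step 1: E[X|A_1] = 7.78 / 0.4359 = 17.84813
Step 2: E[X|A_2] = 7.03 / 0.5641 = 12.462329
Verification: E[X] = sum E[X*1_A_i] = 7.78 + 7.03 = 14.81


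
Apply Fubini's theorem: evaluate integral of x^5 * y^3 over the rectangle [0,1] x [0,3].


By Fubini's theorem, the double integral factors as a product of single integrals:
Step 1: integral_0^1 x^5 dx = [x^6/6] from 0 to 1
     = 1^6/6 = 0.166667
Step 2: integral_0^3 y^3 dy = [y^4/4] from 0 to 3
     = 3^4/4 = 20.25
Step 3: Double integral = 0.166667 * 20.25 = 3.375


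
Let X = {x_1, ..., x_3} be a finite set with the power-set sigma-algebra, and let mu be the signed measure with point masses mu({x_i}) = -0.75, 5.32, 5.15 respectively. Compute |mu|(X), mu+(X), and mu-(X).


Step 1: Every measurable set is a union of atoms (the cells / points), so a Hahn decomposition is
  obtained by grouping atoms by sign: P = union of atoms with mu > 0, N = union of the remaining atoms.
  Atoms in P (indices): 2, 3;  atoms in N (indices): 1
  Positive values: 5.32, 5.15
  Negative values: -0.75
Step 2: mu+(X) = mu(P) = sum of positive atom values = 10.47
Step 3: mu-(X) = -mu(N) = sum of |negative atom values| = 0.75
Step 4: |mu|(X) = mu+(X) + mu-(X) = 10.47 + 0.75 = 11.22


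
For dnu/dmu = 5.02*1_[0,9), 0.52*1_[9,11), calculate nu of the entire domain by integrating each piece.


Integrate each piece of the Radon-Nikodym derivative:
Step 1: integral_0^9 5.02 dx = 5.02*(9-0) = 5.02*9 = 45.18
Step 2: integral_9^11 0.52 dx = 0.52*(11-9) = 0.52*2 = 1.04
Total: 45.18 + 1.04 = 46.22


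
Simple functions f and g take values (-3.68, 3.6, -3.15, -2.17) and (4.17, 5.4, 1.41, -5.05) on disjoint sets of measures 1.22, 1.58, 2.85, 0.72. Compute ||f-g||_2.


Step 1: Compute differences f_i - g_i:
  -3.68 - 4.17 = -7.85
  3.6 - 5.4 = -1.8
  -3.15 - 1.41 = -4.56
  -2.17 - -5.05 = 2.88
Step 2: Compute |diff|^2 * measure for each set:
  |-7.85|^2 * 1.22 = 61.6225 * 1.22 = 75.17945
  |-1.8|^2 * 1.58 = 3.24 * 1.58 = 5.1192
  |-4.56|^2 * 2.85 = 20.7936 * 2.85 = 59.26176
  |2.88|^2 * 0.72 = 8.2944 * 0.72 = 5.971968
Step 3: Sum = 145.532378
Step 4: ||f-g||_2 = (145.532378)^(1/2) = 12.06368


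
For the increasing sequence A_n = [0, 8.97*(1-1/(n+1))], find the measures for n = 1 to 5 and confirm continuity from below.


By continuity of measure from below: if A_n increases to A, then m(A_n) -> m(A).
Here A = [0, 8.97], so m(A) = 8.97
Step 1: a_1 = 8.97*(1 - 1/2) = 4.485, m(A_1) = 4.485
Step 2: a_2 = 8.97*(1 - 1/3) = 5.98, m(A_2) = 5.98
Step 3: a_3 = 8.97*(1 - 1/4) = 6.7275, m(A_3) = 6.7275
Step 4: a_4 = 8.97*(1 - 1/5) = 7.176, m(A_4) = 7.176
Step 5: a_5 = 8.97*(1 - 1/6) = 7.475, m(A_5) = 7.475
Limit: m(A_n) -> m([0,8.97]) = 8.97


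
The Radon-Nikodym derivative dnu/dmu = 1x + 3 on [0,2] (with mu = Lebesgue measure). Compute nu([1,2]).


nu(A) = integral_A (dnu/dmu) dmu = integral_1^2 (1x + 3) dx
Step 1: Antiderivative F(x) = (1/2)x^2 + 3x
Step 2: F(2) = (1/2)*2^2 + 3*2 = 2 + 6 = 8
Step 3: F(1) = (1/2)*1^2 + 3*1 = 0.5 + 3 = 3.5
Step 4: nu([1,2]) = F(2) - F(1) = 8 - 3.5 = 4.5


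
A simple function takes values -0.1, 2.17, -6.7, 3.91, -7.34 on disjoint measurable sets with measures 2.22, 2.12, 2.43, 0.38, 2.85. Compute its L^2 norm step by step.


Step 1: Compute |f_i|^2 for each value:
  |-0.1|^2 = 0.01
  |2.17|^2 = 4.7089
  |-6.7|^2 = 44.89
  |3.91|^2 = 15.2881
  |-7.34|^2 = 53.8756
Step 2: Multiply by measures and sum:
  0.01 * 2.22 = 0.0222
  4.7089 * 2.12 = 9.982868
  44.89 * 2.43 = 109.0827
  15.2881 * 0.38 = 5.809478
  53.8756 * 2.85 = 153.54546
Sum = 0.0222 + 9.982868 + 109.0827 + 5.809478 + 153.54546 = 278.442706
Step 3: Take the p-th root:
||f||_2 = (278.442706)^(1/2) = 16.686603


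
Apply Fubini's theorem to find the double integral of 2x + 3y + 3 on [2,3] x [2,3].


By Fubini, integrate in x first, then y.
Step 1: Fix y, integrate over x in [2,3]:
  integral(2x + 3y + 3, x=2..3)
  = 2*(3^2 - 2^2)/2 + (3y + 3)*(3 - 2)
  = 5 + (3y + 3)*1
  = 5 + 3y + 3
  = 8 + 3y
Step 2: Integrate over y in [2,3]:
  integral(8 + 3y, y=2..3)
  = 8*1 + 3*(3^2 - 2^2)/2
  = 8 + 7.5
  = 15.5


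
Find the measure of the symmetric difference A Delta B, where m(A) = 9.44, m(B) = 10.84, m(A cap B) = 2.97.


m(A Delta B) = m(A) + m(B) - 2*m(A n B)
= 9.44 + 10.84 - 2*2.97
= 9.44 + 10.84 - 5.94
= 14.34


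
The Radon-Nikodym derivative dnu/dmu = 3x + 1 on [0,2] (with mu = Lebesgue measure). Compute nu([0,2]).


nu(A) = integral_A (dnu/dmu) dmu = integral_0^2 (3x + 1) dx
Step 1: Antiderivative F(x) = (3/2)x^2 + 1x
Step 2: F(2) = (3/2)*2^2 + 1*2 = 6 + 2 = 8
Step 3: F(0) = (3/2)*0^2 + 1*0 = 0.0 + 0 = 0.0
Step 4: nu([0,2]) = F(2) - F(0) = 8 - 0.0 = 8


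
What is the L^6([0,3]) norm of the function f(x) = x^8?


Step 1: ||f||_6 = (integral_0^3 |x^8|^6 dx)^(1/6)
     = (integral_0^3 x^48 dx)^(1/6)
Step 2: integral_0^3 x^48 dx = [x^49/(49)] from 0 to 3 = 3^49/49
     = 239299329230617529590083/49 = 4.883660e+21
Step 3: ||f||_6 = (4.883660e+21)^(1/6) = 4118.991542


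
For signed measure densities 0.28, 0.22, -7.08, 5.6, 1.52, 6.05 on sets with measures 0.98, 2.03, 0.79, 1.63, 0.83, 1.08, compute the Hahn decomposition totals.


Step 1: Compute signed measure on each set:
  Set 1: 0.28 * 0.98 = 0.2744
  Set 2: 0.22 * 2.03 = 0.4466
  Set 3: -7.08 * 0.79 = -5.5932
  Set 4: 5.6 * 1.63 = 9.128
  Set 5: 1.52 * 0.83 = 1.2616
  Set 6: 6.05 * 1.08 = 6.534
Step 2: Total signed measure = (0.2744) + (0.4466) + (-5.5932) + (9.128) + (1.2616) + (6.534)
     = 12.0514
Step 3: Positive part mu+(X) = sum of positive contributions = 17.6446
Step 4: Negative part mu-(X) = |sum of negative contributions| = 5.5932


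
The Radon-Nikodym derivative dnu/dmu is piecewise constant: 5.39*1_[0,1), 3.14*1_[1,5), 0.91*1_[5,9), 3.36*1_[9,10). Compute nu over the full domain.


Integrate each piece of the Radon-Nikodym derivative:
Step 1: integral_0^1 5.39 dx = 5.39*(1-0) = 5.39*1 = 5.39
Step 2: integral_1^5 3.14 dx = 3.14*(5-1) = 3.14*4 = 12.56
Step 3: integral_5^9 0.91 dx = 0.91*(9-5) = 0.91*4 = 3.64
Step 4: integral_9^10 3.36 dx = 3.36*(10-9) = 3.36*1 = 3.36
Total: 5.39 + 12.56 + 3.64 + 3.36 = 24.95


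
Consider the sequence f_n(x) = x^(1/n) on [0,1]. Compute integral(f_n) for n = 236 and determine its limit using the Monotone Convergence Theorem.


At n = 236: f_236(x) = x^(1/236).
Step 1: integral(x^(1/236), 0, 1) = [x^(1/236+1) / (1/236+1)] from 0 to 1
     = 1 / (1/236 + 1) = 1 / ((236+1)/236) = 236/(236+1)
     = 236/237 = 0.995781
Step 2: As n -> infinity, f_n(x) = x^(1/n) -> 1 for x in (0,1], and f_n is increasing in n.
By MCT, lim_n integral(f_n) = integral(lim_n f_n) = integral(1, 0, 1) = 1.
Step 3: Verify convergence: 236/237 = 0.995781 -> 1


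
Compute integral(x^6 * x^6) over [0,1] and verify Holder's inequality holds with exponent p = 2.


Step 1: Exact integral of f*g = integral(x^12, 0, 1) = 1/13
     = 0.076923
Step 2: Holder bound with p=2, q=2:
  ||f||_p = (integral x^12 dx)^(1/2) = (1/13)^(1/2) = 0.27735
  ||g||_q = (integral x^12 dx)^(1/2) = (1/13)^(1/2) = 0.27735
Step 3: Holder bound = ||f||_p * ||g||_q = 0.27735 * 0.27735 = 0.076923
Verification: 0.076923 <= 0.076923 (Holder holds)


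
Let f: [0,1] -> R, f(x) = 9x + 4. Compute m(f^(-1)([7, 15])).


f^(-1)([7, 15]) = {x : 7 <= 9x + 4 <= 15}
Solving: (7 - 4)/9 <= x <= (15 - 4)/9
= [0.333333, 1.222222]
Intersecting with [0,1]: [0.333333, 1]
Measure = 1 - 0.333333 = 0.666667


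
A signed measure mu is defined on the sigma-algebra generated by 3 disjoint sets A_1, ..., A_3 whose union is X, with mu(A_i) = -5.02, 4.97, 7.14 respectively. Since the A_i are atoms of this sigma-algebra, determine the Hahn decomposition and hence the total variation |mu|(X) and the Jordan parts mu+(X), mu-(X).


Step 1: Every measurable set is a union of atoms (the cells / points), so a Hahn decomposition is
  obtained by grouping atoms by sign: P = union of atoms with mu > 0, N = union of the remaining atoms.
  Atoms in P (indices): 2, 3;  atoms in N (indices): 1
  Positive values: 4.97, 7.14
  Negative values: -5.02
Step 2: mu+(X) = mu(P) = sum of positive atom values = 12.11
Step 3: mu-(X) = -mu(N) = sum of |negative atom values| = 5.02
Step 4: |mu|(X) = mu+(X) + mu-(X) = 12.11 + 5.02 = 17.13


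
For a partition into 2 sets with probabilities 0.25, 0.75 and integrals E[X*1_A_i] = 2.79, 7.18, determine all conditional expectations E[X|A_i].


For each cell A_i: E[X|A_i] = E[X*1_A_i] / P(A_i)
Step 1: E[X|A_1] = 2.79 / 0.25 = 11.16
Step 2: E[X|A_2] = 7.18 / 0.75 = 9.573333
Verification: E[X] = sum E[X*1_A_i] = 2.79 + 7.18 = 9.97


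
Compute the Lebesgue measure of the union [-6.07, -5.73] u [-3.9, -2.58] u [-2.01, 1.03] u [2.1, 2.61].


For pairwise disjoint intervals, m(union) = sum of lengths.
= (-5.73 - -6.07) + (-2.58 - -3.9) + (1.03 - -2.01) + (2.61 - 2.1)
= 0.34 + 1.32 + 3.04 + 0.51
= 5.21


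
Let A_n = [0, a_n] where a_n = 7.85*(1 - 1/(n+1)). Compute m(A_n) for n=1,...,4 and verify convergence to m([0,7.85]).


By continuity of measure from below: if A_n increases to A, then m(A_n) -> m(A).
Here A = [0, 7.85], so m(A) = 7.85
Step 1: a_1 = 7.85*(1 - 1/2) = 3.925, m(A_1) = 3.925
Step 2: a_2 = 7.85*(1 - 1/3) = 5.2333, m(A_2) = 5.2333
Step 3: a_3 = 7.85*(1 - 1/4) = 5.8875, m(A_3) = 5.8875
Step 4: a_4 = 7.85*(1 - 1/5) = 6.28, m(A_4) = 6.28
Limit: m(A_n) -> m([0,7.85]) = 7.85


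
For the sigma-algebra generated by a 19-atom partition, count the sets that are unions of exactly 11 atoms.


Each element of F is a union of some subset of the 19 atoms.
Elements that are unions of exactly 11 atoms correspond to 11-element subsets of the 19 atoms.
Count = C(19, 11) = 19! / (11! * 8!) = 75582.


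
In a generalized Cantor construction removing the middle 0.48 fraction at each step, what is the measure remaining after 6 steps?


Step 1: At each step, fraction remaining = 1 - 0.48 = 0.52
Step 2: After 6 steps, measure = (0.52)^6
Step 3: Computing the power step by step:
  After step 1: 0.52
  After step 2: 0.2704
  After step 3: 0.140608
  After step 4: 0.073116
  After step 5: 0.03802
  ...
Result = 0.019771


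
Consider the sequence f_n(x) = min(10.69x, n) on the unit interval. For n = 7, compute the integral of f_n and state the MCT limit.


f(x) = 10.69x on [0,1]; f_n(x) = min(10.69x, n). At n = 7:
Step 1: f(x) reaches 7 at x = 7/10.69 = 0.654818
Step 2: integral(f_7) = integral(10.69x, 0, 0.654818) + integral(7, 0.654818, 1)
       = 10.69*0.654818^2/2 + 7*(1 - 0.654818)
       = 2.291862 + 2.416277
       = 4.708138
Step 3: As n -> infinity, f_n increases to f, so by MCT integral(f_n) -> integral(f) = 10.69/2 = 5.345.
Convergence: integral(f_7) = 4.708138 -> 5.345 as n -> infinity


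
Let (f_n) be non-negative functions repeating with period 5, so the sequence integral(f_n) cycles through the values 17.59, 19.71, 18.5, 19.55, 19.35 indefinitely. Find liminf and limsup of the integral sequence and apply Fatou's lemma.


The sequence (integral(f_n)) is periodic with period 5, repeating the values 17.59, 19.71, 18.5, 19.55, 19.35 indefinitely.
Step 1: For a periodic sequence, every tail (a_m, a_(m+1), ...) contains all 5 period values infinitely often.
Step 2: Hence inf of every tail = min of the period values = min(17.59, 19.71, 18.5, 19.55, 19.35) = 17.59.
        liminf_n integral(f_n) = sup over m of (inf of tail from m) = 17.59.
Step 3: Similarly sup of every tail = max of the period values = 19.71.
        limsup_n integral(f_n) = 19.71.
Step 4: Fatou's lemma: integral(liminf_n f_n) <= liminf_n integral(f_n) = 17.59.
        So the integral of the pointwise liminf is at most 17.59.


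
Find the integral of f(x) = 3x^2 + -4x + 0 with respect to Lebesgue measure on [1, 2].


The Lebesgue integral of a Riemann-integrable function agrees with the Riemann integral.
Antiderivative F(x) = (3/3)x^3 + (-4/2)x^2 + 0x
F(2) = (3/3)*2^3 + (-4/2)*2^2 + 0*2
     = (3/3)*8 + (-4/2)*4 + 0*2
     = 8 + -8 + 0
     = 0.0
F(1) = -1
Integral = F(2) - F(1) = 0.0 - -1 = 1


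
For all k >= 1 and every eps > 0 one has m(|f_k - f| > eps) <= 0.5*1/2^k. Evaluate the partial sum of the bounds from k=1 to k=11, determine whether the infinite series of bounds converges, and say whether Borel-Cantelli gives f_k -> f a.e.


Step 1: List the terms 0.5*1/2^k for k = 1 to 11:
  k=1: 0.25
  k=2: 0.125
  k=3: 0.0625
  k=4: 0.03125
  k=5: 0.015625
  k=6: 0.007812
  k=7: 0.003906
  k=8: 0.001953
  k=9: 9.765625e-04
  k=10: 4.882812e-04
  k=11: 2.441406e-04
Step 2: Partial sum = 0.25 + 0.125 + 0.0625 + 0.03125 + 0.015625 + 0.007812 + 0.003906 + 0.001953 + 9.765625e-04 + 4.882812e-04 + 2.441406e-04
     = 0.499756
Step 3: The full series sum_(k>=1) 0.5*1/2^k converges (geometric series with ratio 1/2 < 1; a constant multiple of a convergent series converges).
Step 4: Fix eps > 0. Since sum_k m(|f_k - f| > eps) < infinity, the Borel-Cantelli lemma gives
        m(limsup_k {|f_k - f| > eps}) = 0, i.e. for a.e. x, |f_k(x) - f(x)| <= eps for all large k.
        Applying this with eps = 1/j for j = 1, 2, ... and intersecting the countably many full-measure sets,
        for a.e. x we get limsup_k |f_k(x) - f(x)| <= 1/j for every j, hence f_k -> f almost everywhere.
Conclusion: series converges; Borel-Cantelli yields f_k -> f a.e.


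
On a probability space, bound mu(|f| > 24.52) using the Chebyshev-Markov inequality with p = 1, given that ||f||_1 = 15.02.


Chebyshev/Markov inequality: mu(|f| > eps) <= (||f||_p / eps)^p
Step 1: ||f||_1 / eps = 15.02 / 24.52 = 0.612561
Step 2: Raise to power p = 1:
  (0.612561)^1 = 0.612561
Step 3: Therefore mu(|f| > 24.52) <= 0.612561


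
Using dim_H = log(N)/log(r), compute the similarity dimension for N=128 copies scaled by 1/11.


For a self-similar set with N copies scaled by 1/r:
dim_H = log(N)/log(r) = log(128)/log(11)
= 4.85203/2.397895
= 2.023454


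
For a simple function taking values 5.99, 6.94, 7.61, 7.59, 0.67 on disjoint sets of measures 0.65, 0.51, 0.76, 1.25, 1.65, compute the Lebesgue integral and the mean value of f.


Step 1: Integral = sum(value_i * measure_i)
= 5.99*0.65 + 6.94*0.51 + 7.61*0.76 + 7.59*1.25 + 0.67*1.65
= 3.8935 + 3.5394 + 5.7836 + 9.4875 + 1.1055
= 23.8095
Step 2: Total measure of domain = 0.65 + 0.51 + 0.76 + 1.25 + 1.65 = 4.82
Step 3: Average value = 23.8095 / 4.82 = 4.93973


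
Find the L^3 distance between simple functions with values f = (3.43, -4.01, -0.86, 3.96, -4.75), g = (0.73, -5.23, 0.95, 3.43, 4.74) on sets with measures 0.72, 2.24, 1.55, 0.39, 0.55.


Step 1: Compute differences f_i - g_i:
  3.43 - 0.73 = 2.7
  -4.01 - -5.23 = 1.22
  -0.86 - 0.95 = -1.81
  3.96 - 3.43 = 0.53
  -4.75 - 4.74 = -9.49
Step 2: Compute |diff|^3 * measure for each set:
  |2.7|^3 * 0.72 = 19.683 * 0.72 = 14.17176
  |1.22|^3 * 2.24 = 1.815848 * 2.24 = 4.0675
  |-1.81|^3 * 1.55 = 5.929741 * 1.55 = 9.191099
  |0.53|^3 * 0.39 = 0.148877 * 0.39 = 0.058062
  |-9.49|^3 * 0.55 = 854.670349 * 0.55 = 470.068692
Step 3: Sum = 497.557112
Step 4: ||f-g||_3 = (497.557112)^(1/3) = 7.924058


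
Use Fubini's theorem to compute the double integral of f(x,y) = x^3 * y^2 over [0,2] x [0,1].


By Fubini's theorem, the double integral factors as a product of single integrals:
Step 1: integral_0^2 x^3 dx = [x^4/4] from 0 to 2
     = 2^4/4 = 4
Step 2: integral_0^1 y^2 dy = [y^3/3] from 0 to 1
     = 1^3/3 = 0.333333
Step 3: Double integral = 4 * 0.333333 = 1.333333


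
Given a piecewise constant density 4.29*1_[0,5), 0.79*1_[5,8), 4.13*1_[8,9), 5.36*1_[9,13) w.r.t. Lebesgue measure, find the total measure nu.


Integrate each piece of the Radon-Nikodym derivative:
Step 1: integral_0^5 4.29 dx = 4.29*(5-0) = 4.29*5 = 21.45
Step 2: integral_5^8 0.79 dx = 0.79*(8-5) = 0.79*3 = 2.37
Step 3: integral_8^9 4.13 dx = 4.13*(9-8) = 4.13*1 = 4.13
Step 4: integral_9^13 5.36 dx = 5.36*(13-9) = 5.36*4 = 21.44
Total: 21.45 + 2.37 + 4.13 + 21.44 = 49.39


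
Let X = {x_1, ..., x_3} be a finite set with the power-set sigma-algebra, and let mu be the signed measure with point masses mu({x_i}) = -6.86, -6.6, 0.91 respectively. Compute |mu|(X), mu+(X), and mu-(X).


Step 1: Every measurable set is a union of atoms (the cells / points), so a Hahn decomposition is
  obtained by grouping atoms by sign: P = union of atoms with mu > 0, N = union of the remaining atoms.
  Atoms in P (indices): 3;  atoms in N (indices): 1, 2
  Positive values: 0.91
  Negative values: -6.86, -6.6
Step 2: mu+(X) = mu(P) = sum of positive atom values = 0.91
Step 3: mu-(X) = -mu(N) = sum of |negative atom values| = 13.46
Step 4: |mu|(X) = mu+(X) + mu-(X) = 0.91 + 13.46 = 14.37


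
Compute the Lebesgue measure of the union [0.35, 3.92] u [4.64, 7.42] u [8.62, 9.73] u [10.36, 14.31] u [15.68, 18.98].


For pairwise disjoint intervals, m(union) = sum of lengths.
= (3.92 - 0.35) + (7.42 - 4.64) + (9.73 - 8.62) + (14.31 - 10.36) + (18.98 - 15.68)
= 3.57 + 2.78 + 1.11 + 3.95 + 3.3
= 14.71


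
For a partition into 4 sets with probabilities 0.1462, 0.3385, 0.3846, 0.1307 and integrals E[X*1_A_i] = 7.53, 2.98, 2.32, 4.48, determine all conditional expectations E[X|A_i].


For each cell A_i: E[X|A_i] = E[X*1_A_i] / P(A_i)
Step 1: E[X|A_1] = 7.53 / 0.1462 = 51.504788
Step 2: E[X|A_2] = 2.98 / 0.3385 = 8.803545
Step 3: E[X|A_3] = 2.32 / 0.3846 = 6.032241
Step 4: E[X|A_4] = 4.48 / 0.1307 = 34.27697
Verification: E[X] = sum E[X*1_A_i] = 7.53 + 2.98 + 2.32 + 4.48 = 17.31


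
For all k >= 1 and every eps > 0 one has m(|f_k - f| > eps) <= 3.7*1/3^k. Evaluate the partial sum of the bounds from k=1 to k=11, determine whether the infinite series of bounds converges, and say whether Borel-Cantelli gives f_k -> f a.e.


Step 1: List the terms 3.7*1/3^k for k = 1 to 11:
  k=1: 1.233333
  k=2: 0.411111
  k=3: 0.137037
  k=4: 0.045679
  k=5: 0.015226
  k=6: 0.005075
  k=7: 0.001692
  k=8: 5.639384e-04
  k=9: 1.879795e-04
  k=10: 6.265982e-05
  k=11: 2.088661e-05
Step 2: Partial sum = 1.233333 + 0.411111 + 0.137037 + 0.045679 + 0.015226 + 0.005075 + 0.001692 + 5.639384e-04 + 1.879795e-04 + 6.265982e-05 + 2.088661e-05
     = 1.84999
Step 3: The full series sum_(k>=1) 3.7*1/3^k converges (geometric series with ratio 1/3 < 1; a constant multiple of a convergent series converges).
Step 4: Fix eps > 0. Since sum_k m(|f_k - f| > eps) < infinity, the Borel-Cantelli lemma gives
        m(limsup_k {|f_k - f| > eps}) = 0, i.e. for a.e. x, |f_k(x) - f(x)| <= eps for all large k.
        Applying this with eps = 1/j for j = 1, 2, ... and intersecting the countably many full-measure sets,
        for a.e. x we get limsup_k |f_k(x) - f(x)| <= 1/j for every j, hence f_k -> f almost everywhere.
Conclusion: series converges; Borel-Cantelli yields f_k -> f a.e.


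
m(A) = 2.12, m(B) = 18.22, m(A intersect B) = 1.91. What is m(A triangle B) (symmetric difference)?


m(A Delta B) = m(A) + m(B) - 2*m(A n B)
= 2.12 + 18.22 - 2*1.91
= 2.12 + 18.22 - 3.82
= 16.52


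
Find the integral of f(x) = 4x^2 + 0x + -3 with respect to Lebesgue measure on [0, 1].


The Lebesgue integral of a Riemann-integrable function agrees with the Riemann integral.
Antiderivative F(x) = (4/3)x^3 + (0/2)x^2 + -3x
F(1) = (4/3)*1^3 + (0/2)*1^2 + -3*1
     = (4/3)*1 + (0/2)*1 + -3*1
     = 1.333333 + 0.0 + -3
     = -1.666667
F(0) = 0.0
Integral = F(1) - F(0) = -1.666667 - 0.0 = -1.666667


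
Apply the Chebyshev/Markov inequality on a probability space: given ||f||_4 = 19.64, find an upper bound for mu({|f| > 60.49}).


Chebyshev/Markov inequality: mu(|f| > eps) <= (||f||_p / eps)^p
Step 1: ||f||_4 / eps = 19.64 / 60.49 = 0.324682
Step 2: Raise to power p = 4:
  (0.324682)^4 = 0.011113
Step 3: Therefore mu(|f| > 60.49) <= 0.011113


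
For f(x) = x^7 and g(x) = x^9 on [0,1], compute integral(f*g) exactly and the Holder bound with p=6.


Step 1: Exact integral of f*g = integral(x^16, 0, 1) = 1/17
     = 0.058824
Step 2: Holder bound with p=6, q=1.2:
  ||f||_p = (integral x^42 dx)^(1/6) = (1/43)^(1/6) = 0.534263
  ||g||_q = (integral x^10.8 dx)^(1/1.2) = (1/11.8)^(1/1.2) = 0.127869
Step 3: Holder bound = ||f||_p * ||g||_q = 0.534263 * 0.127869 = 0.068316
Verification: 0.058824 <= 0.068316 (Holder holds)


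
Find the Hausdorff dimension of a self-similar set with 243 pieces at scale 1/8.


For a self-similar set with N copies scaled by 1/r:
dim_H = log(N)/log(r) = log(243)/log(8)
= 5.493061/2.079442
= 2.641604


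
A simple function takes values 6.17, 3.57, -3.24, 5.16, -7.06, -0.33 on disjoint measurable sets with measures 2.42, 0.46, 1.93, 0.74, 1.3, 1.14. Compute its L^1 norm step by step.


Step 1: Compute |f_i|^1 for each value:
  |6.17|^1 = 6.17
  |3.57|^1 = 3.57
  |-3.24|^1 = 3.24
  |5.16|^1 = 5.16
  |-7.06|^1 = 7.06
  |-0.33|^1 = 0.33
Step 2: Multiply by measures and sum:
  6.17 * 2.42 = 14.9314
  3.57 * 0.46 = 1.6422
  3.24 * 1.93 = 6.2532
  5.16 * 0.74 = 3.8184
  7.06 * 1.3 = 9.178
  0.33 * 1.14 = 0.3762
Sum = 14.9314 + 1.6422 + 6.2532 + 3.8184 + 9.178 + 0.3762 = 36.1994
Step 3: Take the p-th root:
||f||_1 = (36.1994)^(1/1) = 36.1994


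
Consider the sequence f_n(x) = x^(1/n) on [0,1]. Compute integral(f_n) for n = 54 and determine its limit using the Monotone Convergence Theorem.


At n = 54: f_54(x) = x^(1/54).
Step 1: integral(x^(1/54), 0, 1) = [x^(1/54+1) / (1/54+1)] from 0 to 1
     = 1 / (1/54 + 1) = 1 / ((54+1)/54) = 54/(54+1)
     = 54/55 = 0.981818
Step 2: As n -> infinity, f_n(x) = x^(1/n) -> 1 for x in (0,1], and f_n is increasing in n.
By MCT, lim_n integral(f_n) = integral(lim_n f_n) = integral(1, 0, 1) = 1.
Step 3: Verify convergence: 54/55 = 0.981818 -> 1


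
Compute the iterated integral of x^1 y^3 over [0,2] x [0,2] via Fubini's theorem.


By Fubini's theorem, the double integral factors as a product of single integrals:
Step 1: integral_0^2 x^1 dx = [x^2/2] from 0 to 2
     = 2^2/2 = 2
Step 2: integral_0^2 y^3 dy = [y^4/4] from 0 to 2
     = 2^4/4 = 4
Step 3: Double integral = 2 * 4 = 8


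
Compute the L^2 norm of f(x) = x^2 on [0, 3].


Step 1: ||f||_2 = (integral_0^3 |x^2|^2 dx)^(1/2)
     = (integral_0^3 x^4 dx)^(1/2)
Step 2: integral_0^3 x^4 dx = [x^5/(5)] from 0 to 3 = 3^5/5
     = 243/5 = 48.6
Step 3: ||f||_2 = (48.6)^(1/2) = 6.97137


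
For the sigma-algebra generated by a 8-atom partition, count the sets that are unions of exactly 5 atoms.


Each element of F is a union of some subset of the 8 atoms.
Elements that are unions of exactly 5 atoms correspond to 5-element subsets of the 8 atoms.
Count = C(8, 5) = 8! / (5! * 3!) = 56.


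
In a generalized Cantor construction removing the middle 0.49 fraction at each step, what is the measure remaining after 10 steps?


Step 1: At each step, fraction remaining = 1 - 0.49 = 0.51
Step 2: After 10 steps, measure = (0.51)^10
Result = 0.00119


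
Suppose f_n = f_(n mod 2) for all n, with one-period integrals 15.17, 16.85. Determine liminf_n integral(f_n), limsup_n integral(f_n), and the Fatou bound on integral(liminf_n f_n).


The sequence (integral(f_n)) is periodic with period 2, repeating the values 15.17, 16.85 indefinitely.
Step 1: For a periodic sequence, every tail (a_m, a_(m+1), ...) contains all 2 period values infinitely often.
Step 2: Hence inf of every tail = min of the period values = min(15.17, 16.85) = 15.17.
        liminf_n integral(f_n) = sup over m of (inf of tail from m) = 15.17.
Step 3: Similarly sup of every tail = max of the period values = 16.85.
        limsup_n integral(f_n) = 16.85.
Step 4: Fatou's lemma: integral(liminf_n f_n) <= liminf_n integral(f_n) = 15.17.
        So the integral of the pointwise liminf is at most 15.17.


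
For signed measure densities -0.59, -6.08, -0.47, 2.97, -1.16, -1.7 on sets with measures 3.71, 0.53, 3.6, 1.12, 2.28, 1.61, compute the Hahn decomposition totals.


Step 1: Compute signed measure on each set:
  Set 1: -0.59 * 3.71 = -2.1889
  Set 2: -6.08 * 0.53 = -3.2224
  Set 3: -0.47 * 3.6 = -1.692
  Set 4: 2.97 * 1.12 = 3.3264
  Set 5: -1.16 * 2.28 = -2.6448
  Set 6: -1.7 * 1.61 = -2.737
Step 2: Total signed measure = (-2.1889) + (-3.2224) + (-1.692) + (3.3264) + (-2.6448) + (-2.737)
     = -9.1587
Step 3: Positive part mu+(X) = sum of positive contributions = 3.3264
Step 4: Negative part mu-(X) = |sum of negative contributions| = 12.4851


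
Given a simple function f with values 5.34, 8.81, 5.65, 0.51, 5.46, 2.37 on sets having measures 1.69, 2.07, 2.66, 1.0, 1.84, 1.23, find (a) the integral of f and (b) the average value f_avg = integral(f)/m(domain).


Step 1: Integral = sum(value_i * measure_i)
= 5.34*1.69 + 8.81*2.07 + 5.65*2.66 + 0.51*1.0 + 5.46*1.84 + 2.37*1.23
= 9.0246 + 18.2367 + 15.029 + 0.51 + 10.0464 + 2.9151
= 55.7618
Step 2: Total measure of domain = 1.69 + 2.07 + 2.66 + 1.0 + 1.84 + 1.23 = 10.49
Step 3: Average value = 55.7618 / 10.49 = 5.31571


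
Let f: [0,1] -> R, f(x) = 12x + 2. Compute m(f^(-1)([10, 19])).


f^(-1)([10, 19]) = {x : 10 <= 12x + 2 <= 19}
Solving: (10 - 2)/12 <= x <= (19 - 2)/12
= [0.666667, 1.416667]
Intersecting with [0,1]: [0.666667, 1]
Measure = 1 - 0.666667 = 0.333333


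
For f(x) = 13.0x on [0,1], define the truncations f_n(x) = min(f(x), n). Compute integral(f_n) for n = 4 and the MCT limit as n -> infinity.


f(x) = 13.0x on [0,1]; f_n(x) = min(13.0x, n). At n = 4:
Step 1: f(x) reaches 4 at x = 4/13.0 = 0.307692
Step 2: integral(f_4) = integral(13.0x, 0, 0.307692) + integral(4, 0.307692, 1)
       = 13.0*0.307692^2/2 + 4*(1 - 0.307692)
       = 0.615385 + 2.769231
       = 3.384615
Step 3: As n -> infinity, f_n increases to f, so by MCT integral(f_n) -> integral(f) = 13.0/2 = 6.5.
Convergence: integral(f_4) = 3.384615 -> 6.5 as n -> infinity


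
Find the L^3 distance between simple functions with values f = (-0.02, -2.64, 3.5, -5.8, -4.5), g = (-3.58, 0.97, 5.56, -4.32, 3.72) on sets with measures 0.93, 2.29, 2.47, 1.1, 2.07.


Step 1: Compute differences f_i - g_i:
  -0.02 - -3.58 = 3.56
  -2.64 - 0.97 = -3.61
  3.5 - 5.56 = -2.06
  -5.8 - -4.32 = -1.48
  -4.5 - 3.72 = -8.22
Step 2: Compute |diff|^3 * measure for each set:
  |3.56|^3 * 0.93 = 45.118016 * 0.93 = 41.959755
  |-3.61|^3 * 2.29 = 47.045881 * 2.29 = 107.735067
  |-2.06|^3 * 2.47 = 8.741816 * 2.47 = 21.592286
  |-1.48|^3 * 1.1 = 3.241792 * 1.1 = 3.565971
  |-8.22|^3 * 2.07 = 555.412248 * 2.07 = 1149.703353
Step 3: Sum = 1324.556432
Step 4: ||f-g||_3 = (1324.556432)^(1/3) = 10.98222


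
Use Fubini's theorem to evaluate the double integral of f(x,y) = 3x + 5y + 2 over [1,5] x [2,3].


By Fubini, integrate in x first, then y.
Step 1: Fix y, integrate over x in [1,5]:
  integral(3x + 5y + 2, x=1..5)
  = 3*(5^2 - 1^2)/2 + (5y + 2)*(5 - 1)
  = 36 + (5y + 2)*4
  = 36 + 20y + 8
  = 44 + 20y
Step 2: Integrate over y in [2,3]:
  integral(44 + 20y, y=2..3)
  = 44*1 + 20*(3^2 - 2^2)/2
  = 44 + 50
  = 94


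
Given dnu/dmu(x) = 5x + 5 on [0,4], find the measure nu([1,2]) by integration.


nu(A) = integral_A (dnu/dmu) dmu = integral_1^2 (5x + 5) dx
Step 1: Antiderivative F(x) = (5/2)x^2 + 5x
Step 2: F(2) = (5/2)*2^2 + 5*2 = 10 + 10 = 20
Step 3: F(1) = (5/2)*1^2 + 5*1 = 2.5 + 5 = 7.5
Step 4: nu([1,2]) = F(2) - F(1) = 20 - 7.5 = 12.5


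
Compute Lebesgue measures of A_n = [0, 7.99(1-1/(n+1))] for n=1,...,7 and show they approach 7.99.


By continuity of measure from below: if A_n increases to A, then m(A_n) -> m(A).
Here A = [0, 7.99], so m(A) = 7.99
Step 1: a_1 = 7.99*(1 - 1/2) = 3.995, m(A_1) = 3.995
Step 2: a_2 = 7.99*(1 - 1/3) = 5.3267, m(A_2) = 5.3267
Step 3: a_3 = 7.99*(1 - 1/4) = 5.9925, m(A_3) = 5.9925
Step 4: a_4 = 7.99*(1 - 1/5) = 6.392, m(A_4) = 6.392
Step 5: a_5 = 7.99*(1 - 1/6) = 6.6583, m(A_5) = 6.6583
Step 6: a_6 = 7.99*(1 - 1/7) = 6.8486, m(A_6) = 6.8486
Step 7: a_7 = 7.99*(1 - 1/8) = 6.9912, m(A_7) = 6.9912
Limit: m(A_n) -> m([0,7.99]) = 7.99


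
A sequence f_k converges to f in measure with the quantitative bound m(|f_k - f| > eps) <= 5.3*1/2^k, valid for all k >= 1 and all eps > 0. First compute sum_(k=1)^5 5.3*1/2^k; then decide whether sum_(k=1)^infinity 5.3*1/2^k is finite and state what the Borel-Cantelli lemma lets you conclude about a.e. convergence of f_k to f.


Step 1: List the terms 5.3*1/2^k for k = 1 to 5:
  k=1: 2.65
  k=2: 1.325
  k=3: 0.6625
  k=4: 0.33125
  k=5: 0.165625
Step 2: Partial sum = 2.65 + 1.325 + 0.6625 + 0.33125 + 0.165625
     = 5.134375
Step 3: The full series sum_(k>=1) 5.3*1/2^k converges (geometric series with ratio 1/2 < 1; a constant multiple of a convergent series converges).
Step 4: Fix eps > 0. Since sum_k m(|f_k - f| > eps) < infinity, the Borel-Cantelli lemma gives
        m(limsup_k {|f_k - f| > eps}) = 0, i.e. for a.e. x, |f_k(x) - f(x)| <= eps for all large k.
        Applying this with eps = 1/j for j = 1, 2, ... and intersecting the countably many full-measure sets,
        for a.e. x we get limsup_k |f_k(x) - f(x)| <= 1/j for every j, hence f_k -> f almost everywhere.
Conclusion: series converges; Borel-Cantelli yields f_k -> f a.e.


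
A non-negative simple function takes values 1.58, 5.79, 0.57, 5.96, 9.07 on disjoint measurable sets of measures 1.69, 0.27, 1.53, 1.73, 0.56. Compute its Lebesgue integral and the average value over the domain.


Step 1: Integral = sum(value_i * measure_i)
= 1.58*1.69 + 5.79*0.27 + 0.57*1.53 + 5.96*1.73 + 9.07*0.56
= 2.6702 + 1.5633 + 0.8721 + 10.3108 + 5.0792
= 20.4956
Step 2: Total measure of domain = 1.69 + 0.27 + 1.53 + 1.73 + 0.56 = 5.78
Step 3: Average value = 20.4956 / 5.78 = 3.545952


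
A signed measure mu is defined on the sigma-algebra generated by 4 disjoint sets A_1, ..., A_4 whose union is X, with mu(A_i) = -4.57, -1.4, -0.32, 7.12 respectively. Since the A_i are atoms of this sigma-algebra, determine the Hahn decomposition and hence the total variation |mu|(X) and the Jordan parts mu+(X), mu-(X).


Step 1: Every measurable set is a union of atoms (the cells / points), so a Hahn decomposition is
  obtained by grouping atoms by sign: P = union of atoms with mu > 0, N = union of the remaining atoms.
  Atoms in P (indices): 4;  atoms in N (indices): 1, 2, 3
  Positive values: 7.12
  Negative values: -4.57, -1.4, -0.32
Step 2: mu+(X) = mu(P) = sum of positive atom values = 7.12
Step 3: mu-(X) = -mu(N) = sum of |negative atom values| = 6.29
Step 4: |mu|(X) = mu+(X) + mu-(X) = 7.12 + 6.29 = 13.41


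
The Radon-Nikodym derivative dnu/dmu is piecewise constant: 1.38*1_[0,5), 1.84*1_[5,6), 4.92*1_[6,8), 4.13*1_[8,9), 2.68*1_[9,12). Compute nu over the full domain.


Integrate each piece of the Radon-Nikodym derivative:
Step 1: integral_0^5 1.38 dx = 1.38*(5-0) = 1.38*5 = 6.9
Step 2: integral_5^6 1.84 dx = 1.84*(6-5) = 1.84*1 = 1.84
Step 3: integral_6^8 4.92 dx = 4.92*(8-6) = 4.92*2 = 9.84
Step 4: integral_8^9 4.13 dx = 4.13*(9-8) = 4.13*1 = 4.13
Step 5: integral_9^12 2.68 dx = 2.68*(12-9) = 2.68*3 = 8.04
Total: 6.9 + 1.84 + 9.84 + 4.13 + 8.04 = 30.75


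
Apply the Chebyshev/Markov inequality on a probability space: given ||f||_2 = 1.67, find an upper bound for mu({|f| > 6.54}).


Chebyshev/Markov inequality: mu(|f| > eps) <= (||f||_p / eps)^p
Step 1: ||f||_2 / eps = 1.67 / 6.54 = 0.255352
Step 2: Raise to power p = 2:
  (0.255352)^2 = 0.065204
Step 3: Therefore mu(|f| > 6.54) <= 0.065204


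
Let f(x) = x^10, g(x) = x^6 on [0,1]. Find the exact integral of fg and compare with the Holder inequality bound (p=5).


Step 1: Exact integral of f*g = integral(x^16, 0, 1) = 1/17
     = 0.058824
Step 2: Holder bound with p=5, q=1.25:
  ||f||_p = (integral x^50 dx)^(1/5) = (1/51)^(1/5) = 0.455497
  ||g||_q = (integral x^7.5 dx)^(1/1.25) = (1/8.5)^(1/1.25) = 0.180495
Step 3: Holder bound = ||f||_p * ||g||_q = 0.455497 * 0.180495 = 0.082215
Verification: 0.058824 <= 0.082215 (Holder holds)


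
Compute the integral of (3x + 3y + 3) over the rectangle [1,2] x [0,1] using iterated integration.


By Fubini, integrate in x first, then y.
Step 1: Fix y, integrate over x in [1,2]:
  integral(3x + 3y + 3, x=1..2)
  = 3*(2^2 - 1^2)/2 + (3y + 3)*(2 - 1)
  = 4.5 + (3y + 3)*1
  = 4.5 + 3y + 3
  = 7.5 + 3y
Step 2: Integrate over y in [0,1]:
  integral(7.5 + 3y, y=0..1)
  = 7.5*1 + 3*(1^2 - 0^2)/2
  = 7.5 + 1.5
  = 9


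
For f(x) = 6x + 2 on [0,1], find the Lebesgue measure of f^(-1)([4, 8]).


f^(-1)([4, 8]) = {x : 4 <= 6x + 2 <= 8}
Solving: (4 - 2)/6 <= x <= (8 - 2)/6
= [0.333333, 1]
Intersecting with [0,1]: [0.333333, 1]
Measure = 1 - 0.333333 = 0.666667


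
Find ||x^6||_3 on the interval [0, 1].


Step 1: ||f||_3 = (integral_0^1 |x^6|^3 dx)^(1/3)
     = (integral_0^1 x^18 dx)^(1/3)
Step 2: integral_0^1 x^18 dx = [x^19/(19)] from 0 to 1 = 1^19/19
     = 1/19 = 0.052632
Step 3: ||f||_3 = (0.052632)^(1/3) = 0.374756


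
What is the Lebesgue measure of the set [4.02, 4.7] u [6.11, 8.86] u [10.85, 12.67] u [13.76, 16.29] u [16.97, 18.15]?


For pairwise disjoint intervals, m(union) = sum of lengths.
= (4.7 - 4.02) + (8.86 - 6.11) + (12.67 - 10.85) + (16.29 - 13.76) + (18.15 - 16.97)
= 0.68 + 2.75 + 1.82 + 2.53 + 1.18
= 8.96


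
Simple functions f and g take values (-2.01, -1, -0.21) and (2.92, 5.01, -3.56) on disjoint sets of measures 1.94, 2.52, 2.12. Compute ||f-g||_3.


Step 1: Compute differences f_i - g_i:
  -2.01 - 2.92 = -4.93
  -1 - 5.01 = -6.01
  -0.21 - -3.56 = 3.35
Step 2: Compute |diff|^3 * measure for each set:
  |-4.93|^3 * 1.94 = 119.823157 * 1.94 = 232.456925
  |-6.01|^3 * 2.52 = 217.081801 * 2.52 = 547.046139
  |3.35|^3 * 2.12 = 37.595375 * 2.12 = 79.702195
Step 3: Sum = 859.205258
Step 4: ||f-g||_3 = (859.205258)^(1/3) = 9.506755


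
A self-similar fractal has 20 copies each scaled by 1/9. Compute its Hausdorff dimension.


For a self-similar set with N copies scaled by 1/r:
dim_H = log(N)/log(r) = log(20)/log(9)
= 2.995732/2.197225
= 1.363417


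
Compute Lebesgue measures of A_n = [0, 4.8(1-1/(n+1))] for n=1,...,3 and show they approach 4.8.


By continuity of measure from below: if A_n increases to A, then m(A_n) -> m(A).
Here A = [0, 4.8], so m(A) = 4.8
Step 1: a_1 = 4.8*(1 - 1/2) = 2.4, m(A_1) = 2.4
Step 2: a_2 = 4.8*(1 - 1/3) = 3.2, m(A_2) = 3.2
Step 3: a_3 = 4.8*(1 - 1/4) = 3.6, m(A_3) = 3.6
Limit: m(A_n) -> m([0,4.8]) = 4.8


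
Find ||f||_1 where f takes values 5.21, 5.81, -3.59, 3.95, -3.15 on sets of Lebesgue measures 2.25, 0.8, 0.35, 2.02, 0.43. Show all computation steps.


Step 1: Compute |f_i|^1 for each value:
  |5.21|^1 = 5.21
  |5.81|^1 = 5.81
  |-3.59|^1 = 3.59
  |3.95|^1 = 3.95
  |-3.15|^1 = 3.15
Step 2: Multiply by measures and sum:
  5.21 * 2.25 = 11.7225
  5.81 * 0.8 = 4.648
  3.59 * 0.35 = 1.2565
  3.95 * 2.02 = 7.979
  3.15 * 0.43 = 1.3545
Sum = 11.7225 + 4.648 + 1.2565 + 7.979 + 1.3545 = 26.9605
Step 3: Take the p-th root:
||f||_1 = (26.9605)^(1/1) = 26.9605


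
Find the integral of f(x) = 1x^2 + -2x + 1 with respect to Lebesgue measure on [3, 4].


The Lebesgue integral of a Riemann-integrable function agrees with the Riemann integral.
Antiderivative F(x) = (1/3)x^3 + (-2/2)x^2 + 1x
F(4) = (1/3)*4^3 + (-2/2)*4^2 + 1*4
     = (1/3)*64 + (-2/2)*16 + 1*4
     = 21.333333 + -16 + 4
     = 9.333333
F(3) = 3
Integral = F(4) - F(3) = 9.333333 - 3 = 6.333333


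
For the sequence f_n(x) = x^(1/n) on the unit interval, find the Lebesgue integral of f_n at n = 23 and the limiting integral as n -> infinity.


At n = 23: f_23(x) = x^(1/23).
Step 1: integral(x^(1/23), 0, 1) = [x^(1/23+1) / (1/23+1)] from 0 to 1
     = 1 / (1/23 + 1) = 1 / ((23+1)/23) = 23/(23+1)
     = 23/24 = 0.958333
Step 2: As n -> infinity, f_n(x) = x^(1/n) -> 1 for x in (0,1], and f_n is increasing in n.
By MCT, lim_n integral(f_n) = integral(lim_n f_n) = integral(1, 0, 1) = 1.
Step 3: Verify convergence: 23/24 = 0.958333 -> 1


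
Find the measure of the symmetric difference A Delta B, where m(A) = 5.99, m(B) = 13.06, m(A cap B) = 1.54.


m(A Delta B) = m(A) + m(B) - 2*m(A n B)
= 5.99 + 13.06 - 2*1.54
= 5.99 + 13.06 - 3.08
= 15.97


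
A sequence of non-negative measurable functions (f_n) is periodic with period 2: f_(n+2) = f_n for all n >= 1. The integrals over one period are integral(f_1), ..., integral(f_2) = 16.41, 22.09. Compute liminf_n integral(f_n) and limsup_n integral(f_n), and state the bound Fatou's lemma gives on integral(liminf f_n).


The sequence (integral(f_n)) is periodic with period 2, repeating the values 16.41, 22.09 indefinitely.
Step 1: For a periodic sequence, every tail (a_m, a_(m+1), ...) contains all 2 period values infinitely often.
Step 2: Hence inf of every tail = min of the period values = min(16.41, 22.09) = 16.41.
        liminf_n integral(f_n) = sup over m of (inf of tail from m) = 16.41.
Step 3: Similarly sup of every tail = max of the period values = 22.09.
        limsup_n integral(f_n) = 22.09.
Step 4: Fatou's lemma: integral(liminf_n f_n) <= liminf_n integral(f_n) = 16.41.
        So the integral of the pointwise liminf is at most 16.41.


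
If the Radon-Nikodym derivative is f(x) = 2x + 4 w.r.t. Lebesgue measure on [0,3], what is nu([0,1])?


nu(A) = integral_A (dnu/dmu) dmu = integral_0^1 (2x + 4) dx
Step 1: Antiderivative F(x) = (2/2)x^2 + 4x
Step 2: F(1) = (2/2)*1^2 + 4*1 = 1 + 4 = 5
Step 3: F(0) = (2/2)*0^2 + 4*0 = 0.0 + 0 = 0.0
Step 4: nu([0,1]) = F(1) - F(0) = 5 - 0.0 = 5


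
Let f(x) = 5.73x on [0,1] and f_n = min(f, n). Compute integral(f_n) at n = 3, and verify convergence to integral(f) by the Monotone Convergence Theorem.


f(x) = 5.73x on [0,1]; f_n(x) = min(5.73x, n). At n = 3:
Step 1: f(x) reaches 3 at x = 3/5.73 = 0.52356
Step 2: integral(f_3) = integral(5.73x, 0, 0.52356) + integral(3, 0.52356, 1)
       = 5.73*0.52356^2/2 + 3*(1 - 0.52356)
       = 0.78534 + 1.429319
       = 2.21466
Step 3: As n -> infinity, f_n increases to f, so by MCT integral(f_n) -> integral(f) = 5.73/2 = 2.865.
Convergence: integral(f_3) = 2.21466 -> 2.865 as n -> infinity
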